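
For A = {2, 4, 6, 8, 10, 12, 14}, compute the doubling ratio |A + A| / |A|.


|A| = 7.
Compute A + A by enumerating all 49 pairs.
A + A = {4, 6, 8, 10, 12, 14, 16, 18, 20, 22, 24, 26, 28}, so |A + A| = 13.
K = |A + A| / |A| = 13/7 (already in lowest terms) ≈ 1.8571.
Reference: AP of size 7 gives K = 13/7 ≈ 1.8571; a fully generic set of size 7 gives K ≈ 4.0000.

|A| = 7, |A + A| = 13, K = 13/7.


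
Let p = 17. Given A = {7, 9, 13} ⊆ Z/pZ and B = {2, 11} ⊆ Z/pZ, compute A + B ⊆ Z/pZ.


Work in Z/17Z: reduce every sum a + b modulo 17.
Enumerate all 6 pairs:
a = 7: 7+2=9, 7+11=1
a = 9: 9+2=11, 9+11=3
a = 13: 13+2=15, 13+11=7
Distinct residues collected: {1, 3, 7, 9, 11, 15}
|A + B| = 6 (out of 17 total residues).

A + B = {1, 3, 7, 9, 11, 15}


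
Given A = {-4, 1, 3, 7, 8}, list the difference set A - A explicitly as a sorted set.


A - A = {a - a' : a, a' ∈ A}.
Compute a - a' for each ordered pair (a, a'):
a = -4: -4--4=0, -4-1=-5, -4-3=-7, -4-7=-11, -4-8=-12
a = 1: 1--4=5, 1-1=0, 1-3=-2, 1-7=-6, 1-8=-7
a = 3: 3--4=7, 3-1=2, 3-3=0, 3-7=-4, 3-8=-5
a = 7: 7--4=11, 7-1=6, 7-3=4, 7-7=0, 7-8=-1
a = 8: 8--4=12, 8-1=7, 8-3=5, 8-7=1, 8-8=0
Collecting distinct values (and noting 0 appears from a-a):
A - A = {-12, -11, -7, -6, -5, -4, -2, -1, 0, 1, 2, 4, 5, 6, 7, 11, 12}
|A - A| = 17

A - A = {-12, -11, -7, -6, -5, -4, -2, -1, 0, 1, 2, 4, 5, 6, 7, 11, 12}


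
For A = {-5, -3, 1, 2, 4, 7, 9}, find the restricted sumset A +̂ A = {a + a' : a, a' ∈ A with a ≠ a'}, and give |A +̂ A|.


Restricted sumset: A +̂ A = {a + a' : a ∈ A, a' ∈ A, a ≠ a'}.
Equivalently, take A + A and drop any sum 2a that is achievable ONLY as a + a for a ∈ A (i.e. sums representable only with equal summands).
Enumerate pairs (a, a') with a < a' (symmetric, so each unordered pair gives one sum; this covers all a ≠ a'):
  -5 + -3 = -8
  -5 + 1 = -4
  -5 + 2 = -3
  -5 + 4 = -1
  -5 + 7 = 2
  -5 + 9 = 4
  -3 + 1 = -2
  -3 + 2 = -1
  -3 + 4 = 1
  -3 + 7 = 4
  -3 + 9 = 6
  1 + 2 = 3
  1 + 4 = 5
  1 + 7 = 8
  1 + 9 = 10
  2 + 4 = 6
  2 + 7 = 9
  2 + 9 = 11
  4 + 7 = 11
  4 + 9 = 13
  7 + 9 = 16
Collected distinct sums: {-8, -4, -3, -2, -1, 1, 2, 3, 4, 5, 6, 8, 9, 10, 11, 13, 16}
|A +̂ A| = 17
(Reference bound: |A +̂ A| ≥ 2|A| - 3 for |A| ≥ 2, with |A| = 7 giving ≥ 11.)

|A +̂ A| = 17


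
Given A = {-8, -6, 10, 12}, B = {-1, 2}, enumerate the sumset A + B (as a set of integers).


A + B = {a + b : a ∈ A, b ∈ B}.
Enumerate all |A|·|B| = 4·2 = 8 pairs (a, b) and collect distinct sums.
a = -8: -8+-1=-9, -8+2=-6
a = -6: -6+-1=-7, -6+2=-4
a = 10: 10+-1=9, 10+2=12
a = 12: 12+-1=11, 12+2=14
Collecting distinct sums: A + B = {-9, -7, -6, -4, 9, 11, 12, 14}
|A + B| = 8

A + B = {-9, -7, -6, -4, 9, 11, 12, 14}


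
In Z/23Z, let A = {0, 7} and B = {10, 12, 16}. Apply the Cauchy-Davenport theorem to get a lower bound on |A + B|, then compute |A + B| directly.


Cauchy-Davenport: |A + B| ≥ min(p, |A| + |B| - 1) for A, B nonempty in Z/pZ.
|A| = 2, |B| = 3, p = 23.
CD lower bound = min(23, 2 + 3 - 1) = min(23, 4) = 4.
Compute A + B mod 23 directly:
a = 0: 0+10=10, 0+12=12, 0+16=16
a = 7: 7+10=17, 7+12=19, 7+16=0
A + B = {0, 10, 12, 16, 17, 19}, so |A + B| = 6.
Verify: 6 ≥ 4? Yes ✓.

CD lower bound = 4, actual |A + B| = 6.


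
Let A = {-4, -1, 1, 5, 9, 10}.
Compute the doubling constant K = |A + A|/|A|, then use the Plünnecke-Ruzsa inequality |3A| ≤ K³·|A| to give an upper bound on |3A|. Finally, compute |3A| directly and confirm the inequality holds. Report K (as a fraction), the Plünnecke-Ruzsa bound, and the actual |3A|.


|A| = 6.
Step 1: Compute A + A by enumerating all 36 pairs.
A + A = {-8, -5, -3, -2, 0, 1, 2, 4, 5, 6, 8, 9, 10, 11, 14, 15, 18, 19, 20}, so |A + A| = 19.
Step 2: Doubling constant K = |A + A|/|A| = 19/6 = 19/6 ≈ 3.1667.
Step 3: Plünnecke-Ruzsa gives |3A| ≤ K³·|A| = (3.1667)³ · 6 ≈ 190.5278.
Step 4: Compute 3A = A + A + A directly by enumerating all triples (a,b,c) ∈ A³; |3A| = 37.
Step 5: Check 37 ≤ 190.5278? Yes ✓.

K = 19/6, Plünnecke-Ruzsa bound K³|A| ≈ 190.5278, |3A| = 37, inequality holds.


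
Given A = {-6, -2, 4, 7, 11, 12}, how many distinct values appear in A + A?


A + A = {a + a' : a, a' ∈ A}; |A| = 6.
General bounds: 2|A| - 1 ≤ |A + A| ≤ |A|(|A|+1)/2, i.e. 11 ≤ |A + A| ≤ 21.
Lower bound 2|A|-1 is attained iff A is an arithmetic progression.
Enumerate sums a + a' for a ≤ a' (symmetric, so this suffices):
a = -6: -6+-6=-12, -6+-2=-8, -6+4=-2, -6+7=1, -6+11=5, -6+12=6
a = -2: -2+-2=-4, -2+4=2, -2+7=5, -2+11=9, -2+12=10
a = 4: 4+4=8, 4+7=11, 4+11=15, 4+12=16
a = 7: 7+7=14, 7+11=18, 7+12=19
a = 11: 11+11=22, 11+12=23
a = 12: 12+12=24
Distinct sums: {-12, -8, -4, -2, 1, 2, 5, 6, 8, 9, 10, 11, 14, 15, 16, 18, 19, 22, 23, 24}
|A + A| = 20

|A + A| = 20


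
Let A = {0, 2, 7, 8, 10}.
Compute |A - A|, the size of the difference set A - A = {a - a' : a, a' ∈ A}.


A - A = {a - a' : a, a' ∈ A}; |A| = 5.
Bounds: 2|A|-1 ≤ |A - A| ≤ |A|² - |A| + 1, i.e. 9 ≤ |A - A| ≤ 21.
Note: 0 ∈ A - A always (from a - a). The set is symmetric: if d ∈ A - A then -d ∈ A - A.
Enumerate nonzero differences d = a - a' with a > a' (then include -d):
Positive differences: {1, 2, 3, 5, 6, 7, 8, 10}
Full difference set: {0} ∪ (positive diffs) ∪ (negative diffs).
|A - A| = 1 + 2·8 = 17 (matches direct enumeration: 17).

|A - A| = 17


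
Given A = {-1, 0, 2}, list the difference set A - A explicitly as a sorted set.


A - A = {a - a' : a, a' ∈ A}.
Compute a - a' for each ordered pair (a, a'):
a = -1: -1--1=0, -1-0=-1, -1-2=-3
a = 0: 0--1=1, 0-0=0, 0-2=-2
a = 2: 2--1=3, 2-0=2, 2-2=0
Collecting distinct values (and noting 0 appears from a-a):
A - A = {-3, -2, -1, 0, 1, 2, 3}
|A - A| = 7

A - A = {-3, -2, -1, 0, 1, 2, 3}


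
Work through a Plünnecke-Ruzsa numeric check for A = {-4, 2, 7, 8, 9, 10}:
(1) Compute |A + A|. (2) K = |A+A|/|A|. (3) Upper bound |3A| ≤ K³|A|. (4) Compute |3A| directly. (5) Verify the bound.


|A| = 6.
Step 1: Compute A + A by enumerating all 36 pairs.
A + A = {-8, -2, 3, 4, 5, 6, 9, 10, 11, 12, 14, 15, 16, 17, 18, 19, 20}, so |A + A| = 17.
Step 2: Doubling constant K = |A + A|/|A| = 17/6 = 17/6 ≈ 2.8333.
Step 3: Plünnecke-Ruzsa gives |3A| ≤ K³·|A| = (2.8333)³ · 6 ≈ 136.4722.
Step 4: Compute 3A = A + A + A directly by enumerating all triples (a,b,c) ∈ A³; |3A| = 31.
Step 5: Check 31 ≤ 136.4722? Yes ✓.

K = 17/6, Plünnecke-Ruzsa bound K³|A| ≈ 136.4722, |3A| = 31, inequality holds.


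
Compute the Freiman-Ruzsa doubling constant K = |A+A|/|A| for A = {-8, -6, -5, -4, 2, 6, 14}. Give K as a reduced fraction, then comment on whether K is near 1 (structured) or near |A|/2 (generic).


|A| = 7.
Compute A + A by enumerating all 49 pairs.
A + A = {-16, -14, -13, -12, -11, -10, -9, -8, -6, -4, -3, -2, 0, 1, 2, 4, 6, 8, 9, 10, 12, 16, 20, 28}, so |A + A| = 24.
K = |A + A| / |A| = 24/7 (already in lowest terms) ≈ 3.4286.
Reference: AP of size 7 gives K = 13/7 ≈ 1.8571; a fully generic set of size 7 gives K ≈ 4.0000.

|A| = 7, |A + A| = 24, K = 24/7.


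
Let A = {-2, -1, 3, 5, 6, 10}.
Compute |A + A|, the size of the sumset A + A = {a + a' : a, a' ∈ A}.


A + A = {a + a' : a, a' ∈ A}; |A| = 6.
General bounds: 2|A| - 1 ≤ |A + A| ≤ |A|(|A|+1)/2, i.e. 11 ≤ |A + A| ≤ 21.
Lower bound 2|A|-1 is attained iff A is an arithmetic progression.
Enumerate sums a + a' for a ≤ a' (symmetric, so this suffices):
a = -2: -2+-2=-4, -2+-1=-3, -2+3=1, -2+5=3, -2+6=4, -2+10=8
a = -1: -1+-1=-2, -1+3=2, -1+5=4, -1+6=5, -1+10=9
a = 3: 3+3=6, 3+5=8, 3+6=9, 3+10=13
a = 5: 5+5=10, 5+6=11, 5+10=15
a = 6: 6+6=12, 6+10=16
a = 10: 10+10=20
Distinct sums: {-4, -3, -2, 1, 2, 3, 4, 5, 6, 8, 9, 10, 11, 12, 13, 15, 16, 20}
|A + A| = 18

|A + A| = 18


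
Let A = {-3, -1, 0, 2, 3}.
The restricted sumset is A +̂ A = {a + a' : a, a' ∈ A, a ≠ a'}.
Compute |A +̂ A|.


Restricted sumset: A +̂ A = {a + a' : a ∈ A, a' ∈ A, a ≠ a'}.
Equivalently, take A + A and drop any sum 2a that is achievable ONLY as a + a for a ∈ A (i.e. sums representable only with equal summands).
Enumerate pairs (a, a') with a < a' (symmetric, so each unordered pair gives one sum; this covers all a ≠ a'):
  -3 + -1 = -4
  -3 + 0 = -3
  -3 + 2 = -1
  -3 + 3 = 0
  -1 + 0 = -1
  -1 + 2 = 1
  -1 + 3 = 2
  0 + 2 = 2
  0 + 3 = 3
  2 + 3 = 5
Collected distinct sums: {-4, -3, -1, 0, 1, 2, 3, 5}
|A +̂ A| = 8
(Reference bound: |A +̂ A| ≥ 2|A| - 3 for |A| ≥ 2, with |A| = 5 giving ≥ 7.)

|A +̂ A| = 8


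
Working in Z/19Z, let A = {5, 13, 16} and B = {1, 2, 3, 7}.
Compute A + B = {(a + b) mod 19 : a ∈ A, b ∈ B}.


Work in Z/19Z: reduce every sum a + b modulo 19.
Enumerate all 12 pairs:
a = 5: 5+1=6, 5+2=7, 5+3=8, 5+7=12
a = 13: 13+1=14, 13+2=15, 13+3=16, 13+7=1
a = 16: 16+1=17, 16+2=18, 16+3=0, 16+7=4
Distinct residues collected: {0, 1, 4, 6, 7, 8, 12, 14, 15, 16, 17, 18}
|A + B| = 12 (out of 19 total residues).

A + B = {0, 1, 4, 6, 7, 8, 12, 14, 15, 16, 17, 18}


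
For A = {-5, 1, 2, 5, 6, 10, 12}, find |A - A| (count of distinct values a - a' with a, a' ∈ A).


A - A = {a - a' : a, a' ∈ A}; |A| = 7.
Bounds: 2|A|-1 ≤ |A - A| ≤ |A|² - |A| + 1, i.e. 13 ≤ |A - A| ≤ 43.
Note: 0 ∈ A - A always (from a - a). The set is symmetric: if d ∈ A - A then -d ∈ A - A.
Enumerate nonzero differences d = a - a' with a > a' (then include -d):
Positive differences: {1, 2, 3, 4, 5, 6, 7, 8, 9, 10, 11, 15, 17}
Full difference set: {0} ∪ (positive diffs) ∪ (negative diffs).
|A - A| = 1 + 2·13 = 27 (matches direct enumeration: 27).

|A - A| = 27


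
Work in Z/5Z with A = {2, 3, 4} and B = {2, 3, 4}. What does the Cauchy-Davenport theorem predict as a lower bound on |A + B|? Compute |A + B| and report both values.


Cauchy-Davenport: |A + B| ≥ min(p, |A| + |B| - 1) for A, B nonempty in Z/pZ.
|A| = 3, |B| = 3, p = 5.
CD lower bound = min(5, 3 + 3 - 1) = min(5, 5) = 5.
Compute A + B mod 5 directly:
a = 2: 2+2=4, 2+3=0, 2+4=1
a = 3: 3+2=0, 3+3=1, 3+4=2
a = 4: 4+2=1, 4+3=2, 4+4=3
A + B = {0, 1, 2, 3, 4}, so |A + B| = 5.
Verify: 5 ≥ 5? Yes ✓.

CD lower bound = 5, actual |A + B| = 5.


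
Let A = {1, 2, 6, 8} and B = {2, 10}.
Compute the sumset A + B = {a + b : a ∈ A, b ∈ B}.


A + B = {a + b : a ∈ A, b ∈ B}.
Enumerate all |A|·|B| = 4·2 = 8 pairs (a, b) and collect distinct sums.
a = 1: 1+2=3, 1+10=11
a = 2: 2+2=4, 2+10=12
a = 6: 6+2=8, 6+10=16
a = 8: 8+2=10, 8+10=18
Collecting distinct sums: A + B = {3, 4, 8, 10, 11, 12, 16, 18}
|A + B| = 8

A + B = {3, 4, 8, 10, 11, 12, 16, 18}


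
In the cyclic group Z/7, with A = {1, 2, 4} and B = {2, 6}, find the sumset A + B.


Work in Z/7Z: reduce every sum a + b modulo 7.
Enumerate all 6 pairs:
a = 1: 1+2=3, 1+6=0
a = 2: 2+2=4, 2+6=1
a = 4: 4+2=6, 4+6=3
Distinct residues collected: {0, 1, 3, 4, 6}
|A + B| = 5 (out of 7 total residues).

A + B = {0, 1, 3, 4, 6}


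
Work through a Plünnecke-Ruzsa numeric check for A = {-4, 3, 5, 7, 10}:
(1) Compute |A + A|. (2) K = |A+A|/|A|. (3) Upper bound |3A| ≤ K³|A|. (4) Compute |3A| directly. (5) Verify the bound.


|A| = 5.
Step 1: Compute A + A by enumerating all 25 pairs.
A + A = {-8, -1, 1, 3, 6, 8, 10, 12, 13, 14, 15, 17, 20}, so |A + A| = 13.
Step 2: Doubling constant K = |A + A|/|A| = 13/5 = 13/5 ≈ 2.6000.
Step 3: Plünnecke-Ruzsa gives |3A| ≤ K³·|A| = (2.6000)³ · 5 ≈ 87.8800.
Step 4: Compute 3A = A + A + A directly by enumerating all triples (a,b,c) ∈ A³; |3A| = 25.
Step 5: Check 25 ≤ 87.8800? Yes ✓.

K = 13/5, Plünnecke-Ruzsa bound K³|A| ≈ 87.8800, |3A| = 25, inequality holds.


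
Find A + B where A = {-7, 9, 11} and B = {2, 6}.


A + B = {a + b : a ∈ A, b ∈ B}.
Enumerate all |A|·|B| = 3·2 = 6 pairs (a, b) and collect distinct sums.
a = -7: -7+2=-5, -7+6=-1
a = 9: 9+2=11, 9+6=15
a = 11: 11+2=13, 11+6=17
Collecting distinct sums: A + B = {-5, -1, 11, 13, 15, 17}
|A + B| = 6

A + B = {-5, -1, 11, 13, 15, 17}


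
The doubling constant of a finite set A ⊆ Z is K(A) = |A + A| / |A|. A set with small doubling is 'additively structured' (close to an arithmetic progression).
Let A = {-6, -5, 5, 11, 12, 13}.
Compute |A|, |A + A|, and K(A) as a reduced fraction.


|A| = 6.
Compute A + A by enumerating all 36 pairs.
A + A = {-12, -11, -10, -1, 0, 5, 6, 7, 8, 10, 16, 17, 18, 22, 23, 24, 25, 26}, so |A + A| = 18.
K = |A + A| / |A| = 18/6 = 3/1 ≈ 3.0000.
Reference: AP of size 6 gives K = 11/6 ≈ 1.8333; a fully generic set of size 6 gives K ≈ 3.5000.

|A| = 6, |A + A| = 18, K = 18/6 = 3/1.


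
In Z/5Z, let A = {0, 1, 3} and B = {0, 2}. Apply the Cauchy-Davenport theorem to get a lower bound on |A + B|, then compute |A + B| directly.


Cauchy-Davenport: |A + B| ≥ min(p, |A| + |B| - 1) for A, B nonempty in Z/pZ.
|A| = 3, |B| = 2, p = 5.
CD lower bound = min(5, 3 + 2 - 1) = min(5, 4) = 4.
Compute A + B mod 5 directly:
a = 0: 0+0=0, 0+2=2
a = 1: 1+0=1, 1+2=3
a = 3: 3+0=3, 3+2=0
A + B = {0, 1, 2, 3}, so |A + B| = 4.
Verify: 4 ≥ 4? Yes ✓.

CD lower bound = 4, actual |A + B| = 4.


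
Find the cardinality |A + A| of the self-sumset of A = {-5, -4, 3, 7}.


A + A = {a + a' : a, a' ∈ A}; |A| = 4.
General bounds: 2|A| - 1 ≤ |A + A| ≤ |A|(|A|+1)/2, i.e. 7 ≤ |A + A| ≤ 10.
Lower bound 2|A|-1 is attained iff A is an arithmetic progression.
Enumerate sums a + a' for a ≤ a' (symmetric, so this suffices):
a = -5: -5+-5=-10, -5+-4=-9, -5+3=-2, -5+7=2
a = -4: -4+-4=-8, -4+3=-1, -4+7=3
a = 3: 3+3=6, 3+7=10
a = 7: 7+7=14
Distinct sums: {-10, -9, -8, -2, -1, 2, 3, 6, 10, 14}
|A + A| = 10

|A + A| = 10


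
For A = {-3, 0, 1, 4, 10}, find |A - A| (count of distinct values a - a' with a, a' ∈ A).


A - A = {a - a' : a, a' ∈ A}; |A| = 5.
Bounds: 2|A|-1 ≤ |A - A| ≤ |A|² - |A| + 1, i.e. 9 ≤ |A - A| ≤ 21.
Note: 0 ∈ A - A always (from a - a). The set is symmetric: if d ∈ A - A then -d ∈ A - A.
Enumerate nonzero differences d = a - a' with a > a' (then include -d):
Positive differences: {1, 3, 4, 6, 7, 9, 10, 13}
Full difference set: {0} ∪ (positive diffs) ∪ (negative diffs).
|A - A| = 1 + 2·8 = 17 (matches direct enumeration: 17).

|A - A| = 17


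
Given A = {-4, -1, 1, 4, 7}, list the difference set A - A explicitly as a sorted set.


A - A = {a - a' : a, a' ∈ A}.
Compute a - a' for each ordered pair (a, a'):
a = -4: -4--4=0, -4--1=-3, -4-1=-5, -4-4=-8, -4-7=-11
a = -1: -1--4=3, -1--1=0, -1-1=-2, -1-4=-5, -1-7=-8
a = 1: 1--4=5, 1--1=2, 1-1=0, 1-4=-3, 1-7=-6
a = 4: 4--4=8, 4--1=5, 4-1=3, 4-4=0, 4-7=-3
a = 7: 7--4=11, 7--1=8, 7-1=6, 7-4=3, 7-7=0
Collecting distinct values (and noting 0 appears from a-a):
A - A = {-11, -8, -6, -5, -3, -2, 0, 2, 3, 5, 6, 8, 11}
|A - A| = 13

A - A = {-11, -8, -6, -5, -3, -2, 0, 2, 3, 5, 6, 8, 11}


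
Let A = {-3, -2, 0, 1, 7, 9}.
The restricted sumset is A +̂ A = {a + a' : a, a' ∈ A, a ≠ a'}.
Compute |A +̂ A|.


Restricted sumset: A +̂ A = {a + a' : a ∈ A, a' ∈ A, a ≠ a'}.
Equivalently, take A + A and drop any sum 2a that is achievable ONLY as a + a for a ∈ A (i.e. sums representable only with equal summands).
Enumerate pairs (a, a') with a < a' (symmetric, so each unordered pair gives one sum; this covers all a ≠ a'):
  -3 + -2 = -5
  -3 + 0 = -3
  -3 + 1 = -2
  -3 + 7 = 4
  -3 + 9 = 6
  -2 + 0 = -2
  -2 + 1 = -1
  -2 + 7 = 5
  -2 + 9 = 7
  0 + 1 = 1
  0 + 7 = 7
  0 + 9 = 9
  1 + 7 = 8
  1 + 9 = 10
  7 + 9 = 16
Collected distinct sums: {-5, -3, -2, -1, 1, 4, 5, 6, 7, 8, 9, 10, 16}
|A +̂ A| = 13
(Reference bound: |A +̂ A| ≥ 2|A| - 3 for |A| ≥ 2, with |A| = 6 giving ≥ 9.)

|A +̂ A| = 13


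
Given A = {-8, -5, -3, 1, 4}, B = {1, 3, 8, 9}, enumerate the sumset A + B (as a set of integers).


A + B = {a + b : a ∈ A, b ∈ B}.
Enumerate all |A|·|B| = 5·4 = 20 pairs (a, b) and collect distinct sums.
a = -8: -8+1=-7, -8+3=-5, -8+8=0, -8+9=1
a = -5: -5+1=-4, -5+3=-2, -5+8=3, -5+9=4
a = -3: -3+1=-2, -3+3=0, -3+8=5, -3+9=6
a = 1: 1+1=2, 1+3=4, 1+8=9, 1+9=10
a = 4: 4+1=5, 4+3=7, 4+8=12, 4+9=13
Collecting distinct sums: A + B = {-7, -5, -4, -2, 0, 1, 2, 3, 4, 5, 6, 7, 9, 10, 12, 13}
|A + B| = 16

A + B = {-7, -5, -4, -2, 0, 1, 2, 3, 4, 5, 6, 7, 9, 10, 12, 13}


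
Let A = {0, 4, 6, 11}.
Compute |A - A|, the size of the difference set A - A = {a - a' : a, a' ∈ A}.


A - A = {a - a' : a, a' ∈ A}; |A| = 4.
Bounds: 2|A|-1 ≤ |A - A| ≤ |A|² - |A| + 1, i.e. 7 ≤ |A - A| ≤ 13.
Note: 0 ∈ A - A always (from a - a). The set is symmetric: if d ∈ A - A then -d ∈ A - A.
Enumerate nonzero differences d = a - a' with a > a' (then include -d):
Positive differences: {2, 4, 5, 6, 7, 11}
Full difference set: {0} ∪ (positive diffs) ∪ (negative diffs).
|A - A| = 1 + 2·6 = 13 (matches direct enumeration: 13).

|A - A| = 13


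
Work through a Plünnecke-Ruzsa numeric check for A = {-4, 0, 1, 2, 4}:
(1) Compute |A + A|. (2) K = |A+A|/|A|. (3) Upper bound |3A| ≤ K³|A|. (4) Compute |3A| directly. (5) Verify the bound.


|A| = 5.
Step 1: Compute A + A by enumerating all 25 pairs.
A + A = {-8, -4, -3, -2, 0, 1, 2, 3, 4, 5, 6, 8}, so |A + A| = 12.
Step 2: Doubling constant K = |A + A|/|A| = 12/5 = 12/5 ≈ 2.4000.
Step 3: Plünnecke-Ruzsa gives |3A| ≤ K³·|A| = (2.4000)³ · 5 ≈ 69.1200.
Step 4: Compute 3A = A + A + A directly by enumerating all triples (a,b,c) ∈ A³; |3A| = 20.
Step 5: Check 20 ≤ 69.1200? Yes ✓.

K = 12/5, Plünnecke-Ruzsa bound K³|A| ≈ 69.1200, |3A| = 20, inequality holds.


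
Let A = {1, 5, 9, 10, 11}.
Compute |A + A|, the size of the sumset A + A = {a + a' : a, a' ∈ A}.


A + A = {a + a' : a, a' ∈ A}; |A| = 5.
General bounds: 2|A| - 1 ≤ |A + A| ≤ |A|(|A|+1)/2, i.e. 9 ≤ |A + A| ≤ 15.
Lower bound 2|A|-1 is attained iff A is an arithmetic progression.
Enumerate sums a + a' for a ≤ a' (symmetric, so this suffices):
a = 1: 1+1=2, 1+5=6, 1+9=10, 1+10=11, 1+11=12
a = 5: 5+5=10, 5+9=14, 5+10=15, 5+11=16
a = 9: 9+9=18, 9+10=19, 9+11=20
a = 10: 10+10=20, 10+11=21
a = 11: 11+11=22
Distinct sums: {2, 6, 10, 11, 12, 14, 15, 16, 18, 19, 20, 21, 22}
|A + A| = 13

|A + A| = 13


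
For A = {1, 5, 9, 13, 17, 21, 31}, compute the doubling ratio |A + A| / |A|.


|A| = 7.
Compute A + A by enumerating all 49 pairs.
A + A = {2, 6, 10, 14, 18, 22, 26, 30, 32, 34, 36, 38, 40, 42, 44, 48, 52, 62}, so |A + A| = 18.
K = |A + A| / |A| = 18/7 (already in lowest terms) ≈ 2.5714.
Reference: AP of size 7 gives K = 13/7 ≈ 1.8571; a fully generic set of size 7 gives K ≈ 4.0000.

|A| = 7, |A + A| = 18, K = 18/7.


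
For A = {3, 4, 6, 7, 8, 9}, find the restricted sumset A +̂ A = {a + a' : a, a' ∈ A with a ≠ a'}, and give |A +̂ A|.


Restricted sumset: A +̂ A = {a + a' : a ∈ A, a' ∈ A, a ≠ a'}.
Equivalently, take A + A and drop any sum 2a that is achievable ONLY as a + a for a ∈ A (i.e. sums representable only with equal summands).
Enumerate pairs (a, a') with a < a' (symmetric, so each unordered pair gives one sum; this covers all a ≠ a'):
  3 + 4 = 7
  3 + 6 = 9
  3 + 7 = 10
  3 + 8 = 11
  3 + 9 = 12
  4 + 6 = 10
  4 + 7 = 11
  4 + 8 = 12
  4 + 9 = 13
  6 + 7 = 13
  6 + 8 = 14
  6 + 9 = 15
  7 + 8 = 15
  7 + 9 = 16
  8 + 9 = 17
Collected distinct sums: {7, 9, 10, 11, 12, 13, 14, 15, 16, 17}
|A +̂ A| = 10
(Reference bound: |A +̂ A| ≥ 2|A| - 3 for |A| ≥ 2, with |A| = 6 giving ≥ 9.)

|A +̂ A| = 10


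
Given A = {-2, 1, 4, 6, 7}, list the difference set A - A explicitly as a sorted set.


A - A = {a - a' : a, a' ∈ A}.
Compute a - a' for each ordered pair (a, a'):
a = -2: -2--2=0, -2-1=-3, -2-4=-6, -2-6=-8, -2-7=-9
a = 1: 1--2=3, 1-1=0, 1-4=-3, 1-6=-5, 1-7=-6
a = 4: 4--2=6, 4-1=3, 4-4=0, 4-6=-2, 4-7=-3
a = 6: 6--2=8, 6-1=5, 6-4=2, 6-6=0, 6-7=-1
a = 7: 7--2=9, 7-1=6, 7-4=3, 7-6=1, 7-7=0
Collecting distinct values (and noting 0 appears from a-a):
A - A = {-9, -8, -6, -5, -3, -2, -1, 0, 1, 2, 3, 5, 6, 8, 9}
|A - A| = 15

A - A = {-9, -8, -6, -5, -3, -2, -1, 0, 1, 2, 3, 5, 6, 8, 9}


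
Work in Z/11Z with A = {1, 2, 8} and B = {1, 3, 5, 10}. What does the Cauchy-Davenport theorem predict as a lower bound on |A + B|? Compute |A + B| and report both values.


Cauchy-Davenport: |A + B| ≥ min(p, |A| + |B| - 1) for A, B nonempty in Z/pZ.
|A| = 3, |B| = 4, p = 11.
CD lower bound = min(11, 3 + 4 - 1) = min(11, 6) = 6.
Compute A + B mod 11 directly:
a = 1: 1+1=2, 1+3=4, 1+5=6, 1+10=0
a = 2: 2+1=3, 2+3=5, 2+5=7, 2+10=1
a = 8: 8+1=9, 8+3=0, 8+5=2, 8+10=7
A + B = {0, 1, 2, 3, 4, 5, 6, 7, 9}, so |A + B| = 9.
Verify: 9 ≥ 6? Yes ✓.

CD lower bound = 6, actual |A + B| = 9.


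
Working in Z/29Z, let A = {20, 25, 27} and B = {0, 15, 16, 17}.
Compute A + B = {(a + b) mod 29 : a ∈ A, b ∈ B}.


Work in Z/29Z: reduce every sum a + b modulo 29.
Enumerate all 12 pairs:
a = 20: 20+0=20, 20+15=6, 20+16=7, 20+17=8
a = 25: 25+0=25, 25+15=11, 25+16=12, 25+17=13
a = 27: 27+0=27, 27+15=13, 27+16=14, 27+17=15
Distinct residues collected: {6, 7, 8, 11, 12, 13, 14, 15, 20, 25, 27}
|A + B| = 11 (out of 29 total residues).

A + B = {6, 7, 8, 11, 12, 13, 14, 15, 20, 25, 27}


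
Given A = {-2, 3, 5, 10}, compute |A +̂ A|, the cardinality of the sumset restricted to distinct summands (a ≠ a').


Restricted sumset: A +̂ A = {a + a' : a ∈ A, a' ∈ A, a ≠ a'}.
Equivalently, take A + A and drop any sum 2a that is achievable ONLY as a + a for a ∈ A (i.e. sums representable only with equal summands).
Enumerate pairs (a, a') with a < a' (symmetric, so each unordered pair gives one sum; this covers all a ≠ a'):
  -2 + 3 = 1
  -2 + 5 = 3
  -2 + 10 = 8
  3 + 5 = 8
  3 + 10 = 13
  5 + 10 = 15
Collected distinct sums: {1, 3, 8, 13, 15}
|A +̂ A| = 5
(Reference bound: |A +̂ A| ≥ 2|A| - 3 for |A| ≥ 2, with |A| = 4 giving ≥ 5.)

|A +̂ A| = 5


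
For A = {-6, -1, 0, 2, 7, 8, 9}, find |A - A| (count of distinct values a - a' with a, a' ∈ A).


A - A = {a - a' : a, a' ∈ A}; |A| = 7.
Bounds: 2|A|-1 ≤ |A - A| ≤ |A|² - |A| + 1, i.e. 13 ≤ |A - A| ≤ 43.
Note: 0 ∈ A - A always (from a - a). The set is symmetric: if d ∈ A - A then -d ∈ A - A.
Enumerate nonzero differences d = a - a' with a > a' (then include -d):
Positive differences: {1, 2, 3, 5, 6, 7, 8, 9, 10, 13, 14, 15}
Full difference set: {0} ∪ (positive diffs) ∪ (negative diffs).
|A - A| = 1 + 2·12 = 25 (matches direct enumeration: 25).

|A - A| = 25


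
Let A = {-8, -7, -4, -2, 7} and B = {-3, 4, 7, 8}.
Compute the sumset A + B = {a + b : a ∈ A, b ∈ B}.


A + B = {a + b : a ∈ A, b ∈ B}.
Enumerate all |A|·|B| = 5·4 = 20 pairs (a, b) and collect distinct sums.
a = -8: -8+-3=-11, -8+4=-4, -8+7=-1, -8+8=0
a = -7: -7+-3=-10, -7+4=-3, -7+7=0, -7+8=1
a = -4: -4+-3=-7, -4+4=0, -4+7=3, -4+8=4
a = -2: -2+-3=-5, -2+4=2, -2+7=5, -2+8=6
a = 7: 7+-3=4, 7+4=11, 7+7=14, 7+8=15
Collecting distinct sums: A + B = {-11, -10, -7, -5, -4, -3, -1, 0, 1, 2, 3, 4, 5, 6, 11, 14, 15}
|A + B| = 17

A + B = {-11, -10, -7, -5, -4, -3, -1, 0, 1, 2, 3, 4, 5, 6, 11, 14, 15}


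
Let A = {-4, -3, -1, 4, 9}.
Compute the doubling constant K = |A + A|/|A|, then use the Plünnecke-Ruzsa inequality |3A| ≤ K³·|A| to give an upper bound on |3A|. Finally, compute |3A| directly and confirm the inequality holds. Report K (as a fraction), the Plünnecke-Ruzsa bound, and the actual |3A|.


|A| = 5.
Step 1: Compute A + A by enumerating all 25 pairs.
A + A = {-8, -7, -6, -5, -4, -2, 0, 1, 3, 5, 6, 8, 13, 18}, so |A + A| = 14.
Step 2: Doubling constant K = |A + A|/|A| = 14/5 = 14/5 ≈ 2.8000.
Step 3: Plünnecke-Ruzsa gives |3A| ≤ K³·|A| = (2.8000)³ · 5 ≈ 109.7600.
Step 4: Compute 3A = A + A + A directly by enumerating all triples (a,b,c) ∈ A³; |3A| = 27.
Step 5: Check 27 ≤ 109.7600? Yes ✓.

K = 14/5, Plünnecke-Ruzsa bound K³|A| ≈ 109.7600, |3A| = 27, inequality holds.


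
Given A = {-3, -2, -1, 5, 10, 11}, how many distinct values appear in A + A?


A + A = {a + a' : a, a' ∈ A}; |A| = 6.
General bounds: 2|A| - 1 ≤ |A + A| ≤ |A|(|A|+1)/2, i.e. 11 ≤ |A + A| ≤ 21.
Lower bound 2|A|-1 is attained iff A is an arithmetic progression.
Enumerate sums a + a' for a ≤ a' (symmetric, so this suffices):
a = -3: -3+-3=-6, -3+-2=-5, -3+-1=-4, -3+5=2, -3+10=7, -3+11=8
a = -2: -2+-2=-4, -2+-1=-3, -2+5=3, -2+10=8, -2+11=9
a = -1: -1+-1=-2, -1+5=4, -1+10=9, -1+11=10
a = 5: 5+5=10, 5+10=15, 5+11=16
a = 10: 10+10=20, 10+11=21
a = 11: 11+11=22
Distinct sums: {-6, -5, -4, -3, -2, 2, 3, 4, 7, 8, 9, 10, 15, 16, 20, 21, 22}
|A + A| = 17

|A + A| = 17


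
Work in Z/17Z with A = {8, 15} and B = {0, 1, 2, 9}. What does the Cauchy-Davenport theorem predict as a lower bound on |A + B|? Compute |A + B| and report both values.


Cauchy-Davenport: |A + B| ≥ min(p, |A| + |B| - 1) for A, B nonempty in Z/pZ.
|A| = 2, |B| = 4, p = 17.
CD lower bound = min(17, 2 + 4 - 1) = min(17, 5) = 5.
Compute A + B mod 17 directly:
a = 8: 8+0=8, 8+1=9, 8+2=10, 8+9=0
a = 15: 15+0=15, 15+1=16, 15+2=0, 15+9=7
A + B = {0, 7, 8, 9, 10, 15, 16}, so |A + B| = 7.
Verify: 7 ≥ 5? Yes ✓.

CD lower bound = 5, actual |A + B| = 7.


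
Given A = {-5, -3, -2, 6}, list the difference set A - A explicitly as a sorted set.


A - A = {a - a' : a, a' ∈ A}.
Compute a - a' for each ordered pair (a, a'):
a = -5: -5--5=0, -5--3=-2, -5--2=-3, -5-6=-11
a = -3: -3--5=2, -3--3=0, -3--2=-1, -3-6=-9
a = -2: -2--5=3, -2--3=1, -2--2=0, -2-6=-8
a = 6: 6--5=11, 6--3=9, 6--2=8, 6-6=0
Collecting distinct values (and noting 0 appears from a-a):
A - A = {-11, -9, -8, -3, -2, -1, 0, 1, 2, 3, 8, 9, 11}
|A - A| = 13

A - A = {-11, -9, -8, -3, -2, -1, 0, 1, 2, 3, 8, 9, 11}


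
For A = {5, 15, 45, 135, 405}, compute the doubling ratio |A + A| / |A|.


|A| = 5.
Compute A + A by enumerating all 25 pairs.
A + A = {10, 20, 30, 50, 60, 90, 140, 150, 180, 270, 410, 420, 450, 540, 810}, so |A + A| = 15.
K = |A + A| / |A| = 15/5 = 3/1 ≈ 3.0000.
Reference: AP of size 5 gives K = 9/5 ≈ 1.8000; a fully generic set of size 5 gives K ≈ 3.0000.

|A| = 5, |A + A| = 15, K = 15/5 = 3/1.


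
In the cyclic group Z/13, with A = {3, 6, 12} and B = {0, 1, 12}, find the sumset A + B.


Work in Z/13Z: reduce every sum a + b modulo 13.
Enumerate all 9 pairs:
a = 3: 3+0=3, 3+1=4, 3+12=2
a = 6: 6+0=6, 6+1=7, 6+12=5
a = 12: 12+0=12, 12+1=0, 12+12=11
Distinct residues collected: {0, 2, 3, 4, 5, 6, 7, 11, 12}
|A + B| = 9 (out of 13 total residues).

A + B = {0, 2, 3, 4, 5, 6, 7, 11, 12}


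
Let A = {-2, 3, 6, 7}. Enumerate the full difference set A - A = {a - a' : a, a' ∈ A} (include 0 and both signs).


A - A = {a - a' : a, a' ∈ A}.
Compute a - a' for each ordered pair (a, a'):
a = -2: -2--2=0, -2-3=-5, -2-6=-8, -2-7=-9
a = 3: 3--2=5, 3-3=0, 3-6=-3, 3-7=-4
a = 6: 6--2=8, 6-3=3, 6-6=0, 6-7=-1
a = 7: 7--2=9, 7-3=4, 7-6=1, 7-7=0
Collecting distinct values (and noting 0 appears from a-a):
A - A = {-9, -8, -5, -4, -3, -1, 0, 1, 3, 4, 5, 8, 9}
|A - A| = 13

A - A = {-9, -8, -5, -4, -3, -1, 0, 1, 3, 4, 5, 8, 9}


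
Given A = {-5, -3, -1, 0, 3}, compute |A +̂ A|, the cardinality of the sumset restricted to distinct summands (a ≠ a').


Restricted sumset: A +̂ A = {a + a' : a ∈ A, a' ∈ A, a ≠ a'}.
Equivalently, take A + A and drop any sum 2a that is achievable ONLY as a + a for a ∈ A (i.e. sums representable only with equal summands).
Enumerate pairs (a, a') with a < a' (symmetric, so each unordered pair gives one sum; this covers all a ≠ a'):
  -5 + -3 = -8
  -5 + -1 = -6
  -5 + 0 = -5
  -5 + 3 = -2
  -3 + -1 = -4
  -3 + 0 = -3
  -3 + 3 = 0
  -1 + 0 = -1
  -1 + 3 = 2
  0 + 3 = 3
Collected distinct sums: {-8, -6, -5, -4, -3, -2, -1, 0, 2, 3}
|A +̂ A| = 10
(Reference bound: |A +̂ A| ≥ 2|A| - 3 for |A| ≥ 2, with |A| = 5 giving ≥ 7.)

|A +̂ A| = 10


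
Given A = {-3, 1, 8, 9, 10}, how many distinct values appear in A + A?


A + A = {a + a' : a, a' ∈ A}; |A| = 5.
General bounds: 2|A| - 1 ≤ |A + A| ≤ |A|(|A|+1)/2, i.e. 9 ≤ |A + A| ≤ 15.
Lower bound 2|A|-1 is attained iff A is an arithmetic progression.
Enumerate sums a + a' for a ≤ a' (symmetric, so this suffices):
a = -3: -3+-3=-6, -3+1=-2, -3+8=5, -3+9=6, -3+10=7
a = 1: 1+1=2, 1+8=9, 1+9=10, 1+10=11
a = 8: 8+8=16, 8+9=17, 8+10=18
a = 9: 9+9=18, 9+10=19
a = 10: 10+10=20
Distinct sums: {-6, -2, 2, 5, 6, 7, 9, 10, 11, 16, 17, 18, 19, 20}
|A + A| = 14

|A + A| = 14


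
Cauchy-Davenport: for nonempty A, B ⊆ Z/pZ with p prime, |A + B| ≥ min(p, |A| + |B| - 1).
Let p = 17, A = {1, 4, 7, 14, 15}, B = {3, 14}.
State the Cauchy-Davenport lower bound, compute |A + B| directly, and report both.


Cauchy-Davenport: |A + B| ≥ min(p, |A| + |B| - 1) for A, B nonempty in Z/pZ.
|A| = 5, |B| = 2, p = 17.
CD lower bound = min(17, 5 + 2 - 1) = min(17, 6) = 6.
Compute A + B mod 17 directly:
a = 1: 1+3=4, 1+14=15
a = 4: 4+3=7, 4+14=1
a = 7: 7+3=10, 7+14=4
a = 14: 14+3=0, 14+14=11
a = 15: 15+3=1, 15+14=12
A + B = {0, 1, 4, 7, 10, 11, 12, 15}, so |A + B| = 8.
Verify: 8 ≥ 6? Yes ✓.

CD lower bound = 6, actual |A + B| = 8.


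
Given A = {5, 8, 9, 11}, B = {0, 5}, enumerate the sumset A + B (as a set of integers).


A + B = {a + b : a ∈ A, b ∈ B}.
Enumerate all |A|·|B| = 4·2 = 8 pairs (a, b) and collect distinct sums.
a = 5: 5+0=5, 5+5=10
a = 8: 8+0=8, 8+5=13
a = 9: 9+0=9, 9+5=14
a = 11: 11+0=11, 11+5=16
Collecting distinct sums: A + B = {5, 8, 9, 10, 11, 13, 14, 16}
|A + B| = 8

A + B = {5, 8, 9, 10, 11, 13, 14, 16}


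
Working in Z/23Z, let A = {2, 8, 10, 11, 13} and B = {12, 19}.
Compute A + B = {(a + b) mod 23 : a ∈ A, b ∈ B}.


Work in Z/23Z: reduce every sum a + b modulo 23.
Enumerate all 10 pairs:
a = 2: 2+12=14, 2+19=21
a = 8: 8+12=20, 8+19=4
a = 10: 10+12=22, 10+19=6
a = 11: 11+12=0, 11+19=7
a = 13: 13+12=2, 13+19=9
Distinct residues collected: {0, 2, 4, 6, 7, 9, 14, 20, 21, 22}
|A + B| = 10 (out of 23 total residues).

A + B = {0, 2, 4, 6, 7, 9, 14, 20, 21, 22}


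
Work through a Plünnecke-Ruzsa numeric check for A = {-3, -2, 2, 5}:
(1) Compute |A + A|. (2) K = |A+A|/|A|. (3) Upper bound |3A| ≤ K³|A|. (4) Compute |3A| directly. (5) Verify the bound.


|A| = 4.
Step 1: Compute A + A by enumerating all 16 pairs.
A + A = {-6, -5, -4, -1, 0, 2, 3, 4, 7, 10}, so |A + A| = 10.
Step 2: Doubling constant K = |A + A|/|A| = 10/4 = 10/4 ≈ 2.5000.
Step 3: Plünnecke-Ruzsa gives |3A| ≤ K³·|A| = (2.5000)³ · 4 ≈ 62.5000.
Step 4: Compute 3A = A + A + A directly by enumerating all triples (a,b,c) ∈ A³; |3A| = 19.
Step 5: Check 19 ≤ 62.5000? Yes ✓.

K = 10/4, Plünnecke-Ruzsa bound K³|A| ≈ 62.5000, |3A| = 19, inequality holds.


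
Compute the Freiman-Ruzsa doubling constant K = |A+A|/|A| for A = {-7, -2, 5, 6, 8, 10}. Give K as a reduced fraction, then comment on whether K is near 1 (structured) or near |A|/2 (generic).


|A| = 6.
Compute A + A by enumerating all 36 pairs.
A + A = {-14, -9, -4, -2, -1, 1, 3, 4, 6, 8, 10, 11, 12, 13, 14, 15, 16, 18, 20}, so |A + A| = 19.
K = |A + A| / |A| = 19/6 (already in lowest terms) ≈ 3.1667.
Reference: AP of size 6 gives K = 11/6 ≈ 1.8333; a fully generic set of size 6 gives K ≈ 3.5000.

|A| = 6, |A + A| = 19, K = 19/6.


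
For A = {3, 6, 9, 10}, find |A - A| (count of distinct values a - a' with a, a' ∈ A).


A - A = {a - a' : a, a' ∈ A}; |A| = 4.
Bounds: 2|A|-1 ≤ |A - A| ≤ |A|² - |A| + 1, i.e. 7 ≤ |A - A| ≤ 13.
Note: 0 ∈ A - A always (from a - a). The set is symmetric: if d ∈ A - A then -d ∈ A - A.
Enumerate nonzero differences d = a - a' with a > a' (then include -d):
Positive differences: {1, 3, 4, 6, 7}
Full difference set: {0} ∪ (positive diffs) ∪ (negative diffs).
|A - A| = 1 + 2·5 = 11 (matches direct enumeration: 11).

|A - A| = 11


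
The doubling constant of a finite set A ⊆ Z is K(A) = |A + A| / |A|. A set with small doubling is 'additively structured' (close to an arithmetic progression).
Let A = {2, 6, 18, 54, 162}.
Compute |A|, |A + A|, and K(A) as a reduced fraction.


|A| = 5.
Compute A + A by enumerating all 25 pairs.
A + A = {4, 8, 12, 20, 24, 36, 56, 60, 72, 108, 164, 168, 180, 216, 324}, so |A + A| = 15.
K = |A + A| / |A| = 15/5 = 3/1 ≈ 3.0000.
Reference: AP of size 5 gives K = 9/5 ≈ 1.8000; a fully generic set of size 5 gives K ≈ 3.0000.

|A| = 5, |A + A| = 15, K = 15/5 = 3/1.


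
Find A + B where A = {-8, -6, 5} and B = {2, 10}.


A + B = {a + b : a ∈ A, b ∈ B}.
Enumerate all |A|·|B| = 3·2 = 6 pairs (a, b) and collect distinct sums.
a = -8: -8+2=-6, -8+10=2
a = -6: -6+2=-4, -6+10=4
a = 5: 5+2=7, 5+10=15
Collecting distinct sums: A + B = {-6, -4, 2, 4, 7, 15}
|A + B| = 6

A + B = {-6, -4, 2, 4, 7, 15}


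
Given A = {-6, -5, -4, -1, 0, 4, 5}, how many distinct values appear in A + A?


A + A = {a + a' : a, a' ∈ A}; |A| = 7.
General bounds: 2|A| - 1 ≤ |A + A| ≤ |A|(|A|+1)/2, i.e. 13 ≤ |A + A| ≤ 28.
Lower bound 2|A|-1 is attained iff A is an arithmetic progression.
Enumerate sums a + a' for a ≤ a' (symmetric, so this suffices):
a = -6: -6+-6=-12, -6+-5=-11, -6+-4=-10, -6+-1=-7, -6+0=-6, -6+4=-2, -6+5=-1
a = -5: -5+-5=-10, -5+-4=-9, -5+-1=-6, -5+0=-5, -5+4=-1, -5+5=0
a = -4: -4+-4=-8, -4+-1=-5, -4+0=-4, -4+4=0, -4+5=1
a = -1: -1+-1=-2, -1+0=-1, -1+4=3, -1+5=4
a = 0: 0+0=0, 0+4=4, 0+5=5
a = 4: 4+4=8, 4+5=9
a = 5: 5+5=10
Distinct sums: {-12, -11, -10, -9, -8, -7, -6, -5, -4, -2, -1, 0, 1, 3, 4, 5, 8, 9, 10}
|A + A| = 19

|A + A| = 19


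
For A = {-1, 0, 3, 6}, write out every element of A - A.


A - A = {a - a' : a, a' ∈ A}.
Compute a - a' for each ordered pair (a, a'):
a = -1: -1--1=0, -1-0=-1, -1-3=-4, -1-6=-7
a = 0: 0--1=1, 0-0=0, 0-3=-3, 0-6=-6
a = 3: 3--1=4, 3-0=3, 3-3=0, 3-6=-3
a = 6: 6--1=7, 6-0=6, 6-3=3, 6-6=0
Collecting distinct values (and noting 0 appears from a-a):
A - A = {-7, -6, -4, -3, -1, 0, 1, 3, 4, 6, 7}
|A - A| = 11

A - A = {-7, -6, -4, -3, -1, 0, 1, 3, 4, 6, 7}


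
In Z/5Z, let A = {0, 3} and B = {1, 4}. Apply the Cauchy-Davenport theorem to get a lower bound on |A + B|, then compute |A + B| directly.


Cauchy-Davenport: |A + B| ≥ min(p, |A| + |B| - 1) for A, B nonempty in Z/pZ.
|A| = 2, |B| = 2, p = 5.
CD lower bound = min(5, 2 + 2 - 1) = min(5, 3) = 3.
Compute A + B mod 5 directly:
a = 0: 0+1=1, 0+4=4
a = 3: 3+1=4, 3+4=2
A + B = {1, 2, 4}, so |A + B| = 3.
Verify: 3 ≥ 3? Yes ✓.

CD lower bound = 3, actual |A + B| = 3.


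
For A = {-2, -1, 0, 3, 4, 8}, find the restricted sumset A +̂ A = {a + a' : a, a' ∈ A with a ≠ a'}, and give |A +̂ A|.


Restricted sumset: A +̂ A = {a + a' : a ∈ A, a' ∈ A, a ≠ a'}.
Equivalently, take A + A and drop any sum 2a that is achievable ONLY as a + a for a ∈ A (i.e. sums representable only with equal summands).
Enumerate pairs (a, a') with a < a' (symmetric, so each unordered pair gives one sum; this covers all a ≠ a'):
  -2 + -1 = -3
  -2 + 0 = -2
  -2 + 3 = 1
  -2 + 4 = 2
  -2 + 8 = 6
  -1 + 0 = -1
  -1 + 3 = 2
  -1 + 4 = 3
  -1 + 8 = 7
  0 + 3 = 3
  0 + 4 = 4
  0 + 8 = 8
  3 + 4 = 7
  3 + 8 = 11
  4 + 8 = 12
Collected distinct sums: {-3, -2, -1, 1, 2, 3, 4, 6, 7, 8, 11, 12}
|A +̂ A| = 12
(Reference bound: |A +̂ A| ≥ 2|A| - 3 for |A| ≥ 2, with |A| = 6 giving ≥ 9.)

|A +̂ A| = 12


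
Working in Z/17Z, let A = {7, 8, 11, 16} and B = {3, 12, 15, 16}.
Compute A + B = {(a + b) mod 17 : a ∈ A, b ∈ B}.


Work in Z/17Z: reduce every sum a + b modulo 17.
Enumerate all 16 pairs:
a = 7: 7+3=10, 7+12=2, 7+15=5, 7+16=6
a = 8: 8+3=11, 8+12=3, 8+15=6, 8+16=7
a = 11: 11+3=14, 11+12=6, 11+15=9, 11+16=10
a = 16: 16+3=2, 16+12=11, 16+15=14, 16+16=15
Distinct residues collected: {2, 3, 5, 6, 7, 9, 10, 11, 14, 15}
|A + B| = 10 (out of 17 total residues).

A + B = {2, 3, 5, 6, 7, 9, 10, 11, 14, 15}


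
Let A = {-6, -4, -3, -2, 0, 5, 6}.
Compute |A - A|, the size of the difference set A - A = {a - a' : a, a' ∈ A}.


A - A = {a - a' : a, a' ∈ A}; |A| = 7.
Bounds: 2|A|-1 ≤ |A - A| ≤ |A|² - |A| + 1, i.e. 13 ≤ |A - A| ≤ 43.
Note: 0 ∈ A - A always (from a - a). The set is symmetric: if d ∈ A - A then -d ∈ A - A.
Enumerate nonzero differences d = a - a' with a > a' (then include -d):
Positive differences: {1, 2, 3, 4, 5, 6, 7, 8, 9, 10, 11, 12}
Full difference set: {0} ∪ (positive diffs) ∪ (negative diffs).
|A - A| = 1 + 2·12 = 25 (matches direct enumeration: 25).

|A - A| = 25


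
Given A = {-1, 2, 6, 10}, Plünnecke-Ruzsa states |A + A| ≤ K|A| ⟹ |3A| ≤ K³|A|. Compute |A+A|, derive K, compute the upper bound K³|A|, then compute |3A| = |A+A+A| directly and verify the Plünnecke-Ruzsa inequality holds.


|A| = 4.
Step 1: Compute A + A by enumerating all 16 pairs.
A + A = {-2, 1, 4, 5, 8, 9, 12, 16, 20}, so |A + A| = 9.
Step 2: Doubling constant K = |A + A|/|A| = 9/4 = 9/4 ≈ 2.2500.
Step 3: Plünnecke-Ruzsa gives |3A| ≤ K³·|A| = (2.2500)³ · 4 ≈ 45.5625.
Step 4: Compute 3A = A + A + A directly by enumerating all triples (a,b,c) ∈ A³; |3A| = 16.
Step 5: Check 16 ≤ 45.5625? Yes ✓.

K = 9/4, Plünnecke-Ruzsa bound K³|A| ≈ 45.5625, |3A| = 16, inequality holds.


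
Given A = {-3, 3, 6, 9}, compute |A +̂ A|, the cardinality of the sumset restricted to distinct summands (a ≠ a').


Restricted sumset: A +̂ A = {a + a' : a ∈ A, a' ∈ A, a ≠ a'}.
Equivalently, take A + A and drop any sum 2a that is achievable ONLY as a + a for a ∈ A (i.e. sums representable only with equal summands).
Enumerate pairs (a, a') with a < a' (symmetric, so each unordered pair gives one sum; this covers all a ≠ a'):
  -3 + 3 = 0
  -3 + 6 = 3
  -3 + 9 = 6
  3 + 6 = 9
  3 + 9 = 12
  6 + 9 = 15
Collected distinct sums: {0, 3, 6, 9, 12, 15}
|A +̂ A| = 6
(Reference bound: |A +̂ A| ≥ 2|A| - 3 for |A| ≥ 2, with |A| = 4 giving ≥ 5.)

|A +̂ A| = 6


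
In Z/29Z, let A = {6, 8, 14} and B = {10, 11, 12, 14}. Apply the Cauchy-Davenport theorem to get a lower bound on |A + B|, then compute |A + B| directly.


Cauchy-Davenport: |A + B| ≥ min(p, |A| + |B| - 1) for A, B nonempty in Z/pZ.
|A| = 3, |B| = 4, p = 29.
CD lower bound = min(29, 3 + 4 - 1) = min(29, 6) = 6.
Compute A + B mod 29 directly:
a = 6: 6+10=16, 6+11=17, 6+12=18, 6+14=20
a = 8: 8+10=18, 8+11=19, 8+12=20, 8+14=22
a = 14: 14+10=24, 14+11=25, 14+12=26, 14+14=28
A + B = {16, 17, 18, 19, 20, 22, 24, 25, 26, 28}, so |A + B| = 10.
Verify: 10 ≥ 6? Yes ✓.

CD lower bound = 6, actual |A + B| = 10.


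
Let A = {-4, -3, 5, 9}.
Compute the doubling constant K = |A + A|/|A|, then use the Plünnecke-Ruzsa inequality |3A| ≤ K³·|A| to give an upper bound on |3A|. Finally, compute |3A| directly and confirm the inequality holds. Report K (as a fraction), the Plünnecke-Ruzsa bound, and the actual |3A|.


|A| = 4.
Step 1: Compute A + A by enumerating all 16 pairs.
A + A = {-8, -7, -6, 1, 2, 5, 6, 10, 14, 18}, so |A + A| = 10.
Step 2: Doubling constant K = |A + A|/|A| = 10/4 = 10/4 ≈ 2.5000.
Step 3: Plünnecke-Ruzsa gives |3A| ≤ K³·|A| = (2.5000)³ · 4 ≈ 62.5000.
Step 4: Compute 3A = A + A + A directly by enumerating all triples (a,b,c) ∈ A³; |3A| = 19.
Step 5: Check 19 ≤ 62.5000? Yes ✓.

K = 10/4, Plünnecke-Ruzsa bound K³|A| ≈ 62.5000, |3A| = 19, inequality holds.


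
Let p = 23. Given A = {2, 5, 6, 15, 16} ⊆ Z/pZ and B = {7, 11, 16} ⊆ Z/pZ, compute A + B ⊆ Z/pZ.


Work in Z/23Z: reduce every sum a + b modulo 23.
Enumerate all 15 pairs:
a = 2: 2+7=9, 2+11=13, 2+16=18
a = 5: 5+7=12, 5+11=16, 5+16=21
a = 6: 6+7=13, 6+11=17, 6+16=22
a = 15: 15+7=22, 15+11=3, 15+16=8
a = 16: 16+7=0, 16+11=4, 16+16=9
Distinct residues collected: {0, 3, 4, 8, 9, 12, 13, 16, 17, 18, 21, 22}
|A + B| = 12 (out of 23 total residues).

A + B = {0, 3, 4, 8, 9, 12, 13, 16, 17, 18, 21, 22}


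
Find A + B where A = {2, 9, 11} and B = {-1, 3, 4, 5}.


A + B = {a + b : a ∈ A, b ∈ B}.
Enumerate all |A|·|B| = 3·4 = 12 pairs (a, b) and collect distinct sums.
a = 2: 2+-1=1, 2+3=5, 2+4=6, 2+5=7
a = 9: 9+-1=8, 9+3=12, 9+4=13, 9+5=14
a = 11: 11+-1=10, 11+3=14, 11+4=15, 11+5=16
Collecting distinct sums: A + B = {1, 5, 6, 7, 8, 10, 12, 13, 14, 15, 16}
|A + B| = 11

A + B = {1, 5, 6, 7, 8, 10, 12, 13, 14, 15, 16}


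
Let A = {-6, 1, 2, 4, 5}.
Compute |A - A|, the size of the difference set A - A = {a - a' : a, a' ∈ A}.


A - A = {a - a' : a, a' ∈ A}; |A| = 5.
Bounds: 2|A|-1 ≤ |A - A| ≤ |A|² - |A| + 1, i.e. 9 ≤ |A - A| ≤ 21.
Note: 0 ∈ A - A always (from a - a). The set is symmetric: if d ∈ A - A then -d ∈ A - A.
Enumerate nonzero differences d = a - a' with a > a' (then include -d):
Positive differences: {1, 2, 3, 4, 7, 8, 10, 11}
Full difference set: {0} ∪ (positive diffs) ∪ (negative diffs).
|A - A| = 1 + 2·8 = 17 (matches direct enumeration: 17).

|A - A| = 17
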